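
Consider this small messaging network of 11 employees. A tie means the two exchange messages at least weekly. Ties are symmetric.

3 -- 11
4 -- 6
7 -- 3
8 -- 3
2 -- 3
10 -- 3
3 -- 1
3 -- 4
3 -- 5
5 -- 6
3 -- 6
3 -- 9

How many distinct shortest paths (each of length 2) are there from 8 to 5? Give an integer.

1

The shortest distance is 2, and the only length-2 path is 8–3–5. So there is exactly 1 shortest path.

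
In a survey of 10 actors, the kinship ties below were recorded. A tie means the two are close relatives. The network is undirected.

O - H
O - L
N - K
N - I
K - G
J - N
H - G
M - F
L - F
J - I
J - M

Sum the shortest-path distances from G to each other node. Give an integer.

23

Distances from G: F:4, H:1, I:3, J:3, K:1, L:3, M:4, N:2, O:2.
Sum = 4 + 1 + 3 + 3 + 1 + 3 + 4 + 2 + 2 = 23.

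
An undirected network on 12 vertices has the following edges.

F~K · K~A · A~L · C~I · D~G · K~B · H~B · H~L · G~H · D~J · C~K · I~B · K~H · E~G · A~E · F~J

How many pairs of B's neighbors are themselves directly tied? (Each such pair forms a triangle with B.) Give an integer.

B's neighbors: H, I, and K.
Neighbor pairs that are themselves tied: B–H–K. Each forms one triangle with B, for 1 in total.

1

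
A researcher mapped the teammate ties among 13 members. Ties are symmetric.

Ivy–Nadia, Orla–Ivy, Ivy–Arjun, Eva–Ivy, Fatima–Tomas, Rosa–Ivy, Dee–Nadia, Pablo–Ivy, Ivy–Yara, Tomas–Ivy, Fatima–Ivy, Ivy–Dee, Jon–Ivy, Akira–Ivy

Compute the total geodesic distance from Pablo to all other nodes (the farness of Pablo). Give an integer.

Distances from Pablo: Akira:2, Arjun:2, Dee:2, Eva:2, Fatima:2, Ivy:1, Jon:2, Nadia:2, Orla:2, Rosa:2, Tomas:2, Yara:2.
Sum = 2 + 2 + 2 + 2 + 2 + 1 + 2 + 2 + 2 + 2 + 2 + 2 = 23.

23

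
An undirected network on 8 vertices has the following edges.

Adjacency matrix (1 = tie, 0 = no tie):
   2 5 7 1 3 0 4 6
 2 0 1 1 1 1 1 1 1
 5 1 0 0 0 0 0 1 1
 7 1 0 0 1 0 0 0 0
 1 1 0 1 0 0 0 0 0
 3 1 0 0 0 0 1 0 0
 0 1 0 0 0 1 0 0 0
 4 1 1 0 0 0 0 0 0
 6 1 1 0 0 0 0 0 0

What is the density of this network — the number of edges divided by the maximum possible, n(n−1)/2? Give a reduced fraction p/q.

11/28

There are 11 edges and 8 nodes, so the maximum possible is C(8,2) = 28.
Density = 11/28.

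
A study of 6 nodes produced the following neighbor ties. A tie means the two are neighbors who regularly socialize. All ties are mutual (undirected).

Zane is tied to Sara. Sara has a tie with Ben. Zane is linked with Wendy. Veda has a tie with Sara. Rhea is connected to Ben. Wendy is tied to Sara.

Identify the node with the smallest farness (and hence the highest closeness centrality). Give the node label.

Sara

Farness (sum of distances to all others) for each node — Ben:8, Rhea:12, Sara:6, Veda:10, Wendy:9, Zane:9.
The smallest farness is 6, for Sara, so Sara has the highest closeness.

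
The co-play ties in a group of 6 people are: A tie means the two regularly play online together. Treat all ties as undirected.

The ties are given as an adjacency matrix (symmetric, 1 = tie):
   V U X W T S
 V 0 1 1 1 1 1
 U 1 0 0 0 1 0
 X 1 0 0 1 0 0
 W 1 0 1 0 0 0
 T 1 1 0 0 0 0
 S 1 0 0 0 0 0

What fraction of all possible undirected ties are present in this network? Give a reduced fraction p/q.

There are 7 edges and 6 nodes, so the maximum possible is C(6,2) = 15.
Density = 7/15.

7/15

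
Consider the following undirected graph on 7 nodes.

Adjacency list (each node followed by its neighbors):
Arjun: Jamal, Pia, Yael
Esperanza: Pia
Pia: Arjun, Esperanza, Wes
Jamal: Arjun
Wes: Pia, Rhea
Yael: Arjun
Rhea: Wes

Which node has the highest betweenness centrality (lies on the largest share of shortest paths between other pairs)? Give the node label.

Pia

Unnormalized betweenness of each node: Arjun:9, Esperanza:0, Jamal:0, Pia:11, Rhea:0, Wes:5, Yael:0.
Pia has the largest value, 11, making it the main broker — the node through which the most shortest paths run.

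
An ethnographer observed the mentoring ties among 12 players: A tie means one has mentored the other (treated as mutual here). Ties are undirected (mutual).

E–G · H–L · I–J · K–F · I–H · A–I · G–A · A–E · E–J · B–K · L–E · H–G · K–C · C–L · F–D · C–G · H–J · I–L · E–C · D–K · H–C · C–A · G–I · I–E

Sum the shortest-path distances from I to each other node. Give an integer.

23

Distances from I: A:1, B:4, C:2, D:4, E:1, F:4, G:1, H:1, J:1, K:3, L:1.
Sum = 1 + 4 + 2 + 4 + 1 + 4 + 1 + 1 + 1 + 3 + 1 = 23.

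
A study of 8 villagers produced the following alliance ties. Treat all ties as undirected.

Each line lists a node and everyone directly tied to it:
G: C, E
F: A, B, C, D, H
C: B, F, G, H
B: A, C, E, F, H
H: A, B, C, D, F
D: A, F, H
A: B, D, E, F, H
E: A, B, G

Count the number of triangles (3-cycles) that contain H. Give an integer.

H's neighbors: A, B, C, D, and F.
Neighbor pairs that are themselves tied: H–A–B; H–A–D; H–A–F; H–B–C; H–B–F; H–C–F; H–D–F. Each forms one triangle with H, for 7 in total.

7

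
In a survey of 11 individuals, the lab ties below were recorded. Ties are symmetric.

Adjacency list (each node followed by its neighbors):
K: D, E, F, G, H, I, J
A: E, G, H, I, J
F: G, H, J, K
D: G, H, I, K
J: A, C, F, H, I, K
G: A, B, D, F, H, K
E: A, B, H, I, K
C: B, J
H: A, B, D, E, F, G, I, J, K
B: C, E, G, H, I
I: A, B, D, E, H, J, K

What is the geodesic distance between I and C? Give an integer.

One shortest route is I – J – C, which uses 2 edges, and I and C are not directly tied, so nothing shorter exists. So d(I,C) = 2.

2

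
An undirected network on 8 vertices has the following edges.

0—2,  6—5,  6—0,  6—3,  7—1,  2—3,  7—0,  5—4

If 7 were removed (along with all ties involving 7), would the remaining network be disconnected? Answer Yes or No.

Yes

Removing 7 leaves {0, 2, 3, 4, 5, and 6} with no path to {1}, so the network splits into 2 components. 7 is a cut vertex.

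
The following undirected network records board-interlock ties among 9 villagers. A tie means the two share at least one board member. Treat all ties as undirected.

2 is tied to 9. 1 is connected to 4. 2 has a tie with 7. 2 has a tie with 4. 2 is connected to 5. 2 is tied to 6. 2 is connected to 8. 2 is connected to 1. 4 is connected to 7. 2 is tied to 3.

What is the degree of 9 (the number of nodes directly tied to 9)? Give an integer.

9 is directly tied to 2. That is 1 neighbor, so the degree of 9 is 1.

1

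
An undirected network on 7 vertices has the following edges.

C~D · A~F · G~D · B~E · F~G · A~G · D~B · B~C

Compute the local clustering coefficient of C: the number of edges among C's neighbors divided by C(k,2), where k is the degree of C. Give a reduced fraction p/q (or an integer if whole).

1

C's neighbors: B and D (k = 2).
Possible neighbor pairs: C(2,2) = 1. Edges among them: B–D → e = 1.
Clustering(C) = 1/1.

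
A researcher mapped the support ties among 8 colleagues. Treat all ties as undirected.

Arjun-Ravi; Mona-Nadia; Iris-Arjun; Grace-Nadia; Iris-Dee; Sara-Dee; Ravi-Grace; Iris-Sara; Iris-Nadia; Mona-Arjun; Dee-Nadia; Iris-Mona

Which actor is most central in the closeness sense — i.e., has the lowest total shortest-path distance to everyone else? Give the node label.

Iris

Farness (sum of distances to all others) for each node — Arjun:11, Dee:12, Grace:13, Iris:9, Mona:11, Nadia:10, Ravi:14, Sara:14.
The smallest farness is 9, for Iris, so Iris has the highest closeness.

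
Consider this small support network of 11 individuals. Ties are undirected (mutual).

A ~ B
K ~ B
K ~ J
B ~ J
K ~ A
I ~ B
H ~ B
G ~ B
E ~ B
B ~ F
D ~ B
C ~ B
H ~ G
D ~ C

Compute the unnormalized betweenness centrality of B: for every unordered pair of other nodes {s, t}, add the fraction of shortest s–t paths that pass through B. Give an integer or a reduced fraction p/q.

81/2

Pairs whose geodesics pass through B — K–E: 1; K–G: 1; K–C: 1; K–I: 1; K–D: 1; K–F: 1; K–H: 1; E–G: 1; E–J: 1; E–C: 1; E–I: 1; E–D: 1; E–A: 1; E–F: 1 … (+27 more pairs).
All other pairs contribute 0.
Summing the contributions gives betweenness(B) = 81/2.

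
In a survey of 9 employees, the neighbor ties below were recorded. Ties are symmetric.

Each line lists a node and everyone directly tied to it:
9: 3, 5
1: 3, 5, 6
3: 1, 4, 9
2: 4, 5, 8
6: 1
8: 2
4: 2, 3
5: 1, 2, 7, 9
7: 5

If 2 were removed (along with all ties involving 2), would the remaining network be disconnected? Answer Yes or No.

Removing 2 leaves {1, 3, 4, 5, 6, 7, and 9} with no path to {8}, so the network splits into 2 components. 2 is a cut vertex.

Yes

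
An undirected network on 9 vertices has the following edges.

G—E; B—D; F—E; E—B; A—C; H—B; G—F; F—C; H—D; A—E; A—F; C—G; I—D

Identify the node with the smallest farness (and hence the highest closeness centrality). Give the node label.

E

Farness (sum of distances to all others) for each node — A:17, B:14, C:21, D:18, E:13, F:16, G:17, H:19, I:25.
The smallest farness is 13, for E, so E has the highest closeness.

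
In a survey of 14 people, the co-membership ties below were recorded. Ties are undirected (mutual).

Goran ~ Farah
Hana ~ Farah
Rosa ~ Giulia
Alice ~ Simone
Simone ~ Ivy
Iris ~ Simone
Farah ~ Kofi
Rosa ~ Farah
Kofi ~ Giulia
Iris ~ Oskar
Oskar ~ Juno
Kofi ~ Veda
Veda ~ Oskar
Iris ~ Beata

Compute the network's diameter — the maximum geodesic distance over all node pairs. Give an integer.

7

Eccentricity of each node (its greatest distance to any other): Alice:7, Beata:6, Farah:6, Giulia:6, Goran:7, Hana:7, Iris:5, Ivy:7, Juno:5, Kofi:5, Oskar:4, Rosa:7, Simone:6, Veda:4.
The maximum eccentricity is 7, realized for instance by the pair Alice–Rosa via Alice – Simone – Iris – Oskar – Veda – Kofi – Giulia – Rosa. So the diameter is 7.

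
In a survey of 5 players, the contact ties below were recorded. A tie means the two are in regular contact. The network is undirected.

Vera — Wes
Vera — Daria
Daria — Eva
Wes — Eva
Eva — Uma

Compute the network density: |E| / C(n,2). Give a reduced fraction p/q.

1/2

There are 5 edges and 5 nodes, so the maximum possible is C(5,2) = 10.
Density = 5/10 = 1/2.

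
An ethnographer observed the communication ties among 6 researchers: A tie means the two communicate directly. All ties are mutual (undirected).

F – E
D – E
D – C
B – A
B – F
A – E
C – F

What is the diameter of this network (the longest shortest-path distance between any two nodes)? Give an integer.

Eccentricity of each node (its greatest distance to any other): A:3, B:3, C:3, D:3, E:2, F:2.
The maximum eccentricity is 3, realized for instance by the pair C–A via C – D – E – A. So the diameter is 3.

3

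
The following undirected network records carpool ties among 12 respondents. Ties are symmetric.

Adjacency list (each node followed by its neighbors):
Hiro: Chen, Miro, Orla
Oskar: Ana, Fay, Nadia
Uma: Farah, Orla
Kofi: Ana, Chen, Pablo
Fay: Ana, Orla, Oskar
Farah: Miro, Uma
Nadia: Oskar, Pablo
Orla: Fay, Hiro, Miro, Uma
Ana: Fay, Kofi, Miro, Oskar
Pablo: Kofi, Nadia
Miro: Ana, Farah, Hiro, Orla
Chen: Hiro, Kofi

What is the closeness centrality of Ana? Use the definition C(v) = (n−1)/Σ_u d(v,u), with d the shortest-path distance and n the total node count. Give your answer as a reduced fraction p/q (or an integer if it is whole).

11/19

Distances from Ana: Chen:2, Farah:2, Fay:1, Hiro:2, Kofi:1, Miro:1, Nadia:2, Orla:2, Oskar:1, Pablo:2, Uma:3. Sum = 19.
n = 12, so closeness = 11/19.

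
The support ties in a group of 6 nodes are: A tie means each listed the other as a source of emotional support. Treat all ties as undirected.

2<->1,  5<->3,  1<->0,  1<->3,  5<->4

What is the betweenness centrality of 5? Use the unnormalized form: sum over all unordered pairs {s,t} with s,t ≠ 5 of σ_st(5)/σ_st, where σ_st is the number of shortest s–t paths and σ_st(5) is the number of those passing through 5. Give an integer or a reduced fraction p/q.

Pairs whose geodesics pass through 5 — 1–4: 1; 2–4: 1; 3–4: 1; 4–0: 1.
All other pairs contribute 0.
Summing the contributions gives betweenness(5) = 4.

4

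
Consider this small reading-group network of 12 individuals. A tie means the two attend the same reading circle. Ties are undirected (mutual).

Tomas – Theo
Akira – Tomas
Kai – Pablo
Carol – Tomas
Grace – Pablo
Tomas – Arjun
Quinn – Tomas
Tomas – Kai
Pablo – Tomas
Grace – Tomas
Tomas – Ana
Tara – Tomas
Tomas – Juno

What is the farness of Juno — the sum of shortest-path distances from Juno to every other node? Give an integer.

21

Distances from Juno: Akira:2, Ana:2, Arjun:2, Carol:2, Grace:2, Kai:2, Pablo:2, Quinn:2, Tara:2, Theo:2, Tomas:1.
Sum = 2 + 2 + 2 + 2 + 2 + 2 + 2 + 2 + 2 + 2 + 1 = 21.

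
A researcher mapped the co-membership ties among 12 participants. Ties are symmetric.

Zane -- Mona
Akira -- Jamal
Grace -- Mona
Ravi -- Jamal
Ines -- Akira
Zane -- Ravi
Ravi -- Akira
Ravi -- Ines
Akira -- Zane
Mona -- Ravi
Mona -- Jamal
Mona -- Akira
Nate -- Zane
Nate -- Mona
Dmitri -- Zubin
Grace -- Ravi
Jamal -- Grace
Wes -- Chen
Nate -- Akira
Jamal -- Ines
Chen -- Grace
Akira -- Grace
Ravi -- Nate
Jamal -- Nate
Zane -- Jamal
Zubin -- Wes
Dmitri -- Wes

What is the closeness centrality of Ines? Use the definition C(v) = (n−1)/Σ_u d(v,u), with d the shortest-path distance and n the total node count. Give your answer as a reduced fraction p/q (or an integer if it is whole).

11/28

Distances from Ines: Akira:1, Chen:3, Dmitri:5, Grace:2, Jamal:1, Mona:2, Nate:2, Ravi:1, Wes:4, Zane:2, Zubin:5. Sum = 28.
n = 12, so closeness = 11/28.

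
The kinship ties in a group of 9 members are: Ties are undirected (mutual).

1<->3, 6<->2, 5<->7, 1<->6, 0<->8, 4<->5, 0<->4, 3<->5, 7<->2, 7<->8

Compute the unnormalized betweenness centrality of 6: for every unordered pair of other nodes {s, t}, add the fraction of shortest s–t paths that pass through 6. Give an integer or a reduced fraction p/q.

5/2

Pairs whose geodesics pass through 6 — 3–2: 1/2; 8–1: 1/2; 7–1: 1/2; 2–1: 1.
All other pairs contribute 0.
Summing the contributions gives betweenness(6) = 5/2.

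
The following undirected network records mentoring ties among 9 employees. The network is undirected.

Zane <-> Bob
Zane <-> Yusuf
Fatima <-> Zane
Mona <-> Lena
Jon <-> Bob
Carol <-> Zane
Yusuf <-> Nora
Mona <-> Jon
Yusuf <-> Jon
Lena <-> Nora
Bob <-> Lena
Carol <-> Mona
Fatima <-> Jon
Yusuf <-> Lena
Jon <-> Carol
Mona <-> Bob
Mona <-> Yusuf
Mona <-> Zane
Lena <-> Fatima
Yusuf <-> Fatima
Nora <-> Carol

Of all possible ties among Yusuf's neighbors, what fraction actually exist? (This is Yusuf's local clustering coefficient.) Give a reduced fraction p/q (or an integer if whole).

Yusuf's neighbors: Fatima, Jon, Lena, Mona, Nora, and Zane (k = 6).
Possible neighbor pairs: C(6,2) = 15. Edges among them: Fatima–Jon, Fatima–Lena, Fatima–Zane, Jon–Mona, Lena–Mona, Lena–Nora, Mona–Zane → e = 7.
Clustering(Yusuf) = 7/15.

7/15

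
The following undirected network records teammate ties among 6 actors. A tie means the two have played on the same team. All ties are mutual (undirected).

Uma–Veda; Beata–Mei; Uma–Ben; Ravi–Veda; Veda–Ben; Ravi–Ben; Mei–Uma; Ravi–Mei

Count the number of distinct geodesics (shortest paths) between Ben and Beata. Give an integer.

2

The shortest distance is 3. The length-3 paths are: Ben–Ravi–Mei–Beata; Ben–Uma–Mei–Beata.
That gives 2 distinct shortest paths.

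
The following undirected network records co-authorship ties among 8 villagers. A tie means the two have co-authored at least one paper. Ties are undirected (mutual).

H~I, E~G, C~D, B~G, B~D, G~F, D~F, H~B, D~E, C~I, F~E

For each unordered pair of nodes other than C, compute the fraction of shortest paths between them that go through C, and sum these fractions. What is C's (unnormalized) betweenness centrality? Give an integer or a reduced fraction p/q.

Pairs whose geodesics pass through C — F–I: 1; I–D: 1; I–E: 1.
All other pairs contribute 0.
Summing the contributions gives betweenness(C) = 3.

3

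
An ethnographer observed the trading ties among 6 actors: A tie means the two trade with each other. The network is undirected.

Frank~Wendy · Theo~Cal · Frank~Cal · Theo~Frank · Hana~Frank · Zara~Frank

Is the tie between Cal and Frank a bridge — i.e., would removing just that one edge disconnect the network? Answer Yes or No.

No

Even without that edge, Cal still reaches Frank via Cal – Theo – Frank, so the network stays connected. Not a bridge.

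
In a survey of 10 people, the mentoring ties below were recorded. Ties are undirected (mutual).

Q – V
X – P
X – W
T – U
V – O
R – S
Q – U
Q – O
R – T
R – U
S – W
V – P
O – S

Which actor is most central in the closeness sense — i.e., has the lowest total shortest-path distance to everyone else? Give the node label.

S

Farness (sum of distances to all others) for each node — O:17, P:22, Q:17, R:19, S:16, T:23, U:19, V:18, W:20, X:23.
The smallest farness is 16, for S, so S has the highest closeness.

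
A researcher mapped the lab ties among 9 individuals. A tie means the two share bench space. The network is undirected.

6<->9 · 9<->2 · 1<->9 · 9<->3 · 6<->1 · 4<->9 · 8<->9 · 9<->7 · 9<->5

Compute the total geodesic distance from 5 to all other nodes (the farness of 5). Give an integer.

15

Distances from 5: 1:2, 2:2, 3:2, 4:2, 6:2, 7:2, 8:2, 9:1.
Sum = 2 + 2 + 2 + 2 + 2 + 2 + 2 + 1 = 15.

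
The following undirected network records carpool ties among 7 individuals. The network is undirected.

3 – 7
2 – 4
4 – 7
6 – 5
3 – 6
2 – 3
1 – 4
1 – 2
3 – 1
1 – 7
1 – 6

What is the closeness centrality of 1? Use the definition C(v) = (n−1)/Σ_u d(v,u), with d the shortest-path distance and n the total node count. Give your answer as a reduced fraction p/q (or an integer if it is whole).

Distances from 1: 2:1, 3:1, 4:1, 5:2, 6:1, 7:1. Sum = 7.
n = 7, so closeness = 6/7.

6/7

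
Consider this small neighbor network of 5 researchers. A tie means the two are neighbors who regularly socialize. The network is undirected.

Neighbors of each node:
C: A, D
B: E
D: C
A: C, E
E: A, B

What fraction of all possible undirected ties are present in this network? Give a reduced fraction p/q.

2/5

There are 4 edges and 5 nodes, so the maximum possible is C(5,2) = 10.
Density = 4/10 = 2/5.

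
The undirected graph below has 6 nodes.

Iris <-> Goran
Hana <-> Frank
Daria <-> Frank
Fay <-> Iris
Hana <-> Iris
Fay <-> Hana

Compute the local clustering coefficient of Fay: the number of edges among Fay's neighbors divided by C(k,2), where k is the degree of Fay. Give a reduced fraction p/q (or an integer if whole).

Fay's neighbors: Hana and Iris (k = 2).
Possible neighbor pairs: C(2,2) = 1. Edges among them: Hana–Iris → e = 1.
Clustering(Fay) = 1/1.

1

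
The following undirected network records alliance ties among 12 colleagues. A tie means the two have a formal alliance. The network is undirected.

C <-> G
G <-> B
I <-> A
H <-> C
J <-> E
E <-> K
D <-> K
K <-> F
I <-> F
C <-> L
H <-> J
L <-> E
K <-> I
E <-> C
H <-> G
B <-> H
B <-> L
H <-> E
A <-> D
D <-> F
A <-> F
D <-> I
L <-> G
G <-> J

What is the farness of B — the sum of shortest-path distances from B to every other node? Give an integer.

Distances from B: A:5, C:2, D:4, E:2, F:4, G:1, H:1, I:4, J:2, K:3, L:1.
Sum = 5 + 2 + 4 + 2 + 4 + 1 + 1 + 4 + 2 + 3 + 1 = 29.

29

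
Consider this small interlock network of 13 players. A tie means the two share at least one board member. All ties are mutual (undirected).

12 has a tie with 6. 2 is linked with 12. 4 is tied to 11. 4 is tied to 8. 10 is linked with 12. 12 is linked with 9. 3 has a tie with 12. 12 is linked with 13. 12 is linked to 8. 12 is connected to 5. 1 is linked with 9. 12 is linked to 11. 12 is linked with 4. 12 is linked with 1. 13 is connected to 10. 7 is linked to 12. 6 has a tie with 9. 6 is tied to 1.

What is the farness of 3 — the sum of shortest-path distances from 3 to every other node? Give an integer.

23

Distances from 3: 1:2, 2:2, 4:2, 5:2, 6:2, 7:2, 8:2, 9:2, 10:2, 11:2, 12:1, 13:2.
Sum = 2 + 2 + 2 + 2 + 2 + 2 + 2 + 2 + 2 + 2 + 1 + 2 = 23.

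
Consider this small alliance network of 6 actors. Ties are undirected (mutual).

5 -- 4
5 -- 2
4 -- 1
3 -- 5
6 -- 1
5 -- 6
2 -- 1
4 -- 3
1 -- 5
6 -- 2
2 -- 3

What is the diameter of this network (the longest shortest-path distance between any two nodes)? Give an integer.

2

Eccentricity of each node (its greatest distance to any other): 1:2, 2:2, 3:2, 4:2, 5:1, 6:2.
The maximum eccentricity is 2, realized for instance by the pair 2–4 via 2 – 1 – 4. So the diameter is 2.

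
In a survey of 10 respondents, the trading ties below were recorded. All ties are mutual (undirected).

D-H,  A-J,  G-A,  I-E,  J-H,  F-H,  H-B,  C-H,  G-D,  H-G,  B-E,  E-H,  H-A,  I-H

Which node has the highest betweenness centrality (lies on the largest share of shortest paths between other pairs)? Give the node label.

H

Unnormalized betweenness of each node: A:1/2, B:0, C:0, D:0, E:1/2, F:0, G:1/2, H:59/2, I:0, J:0.
H has the largest value, 59/2, making it the main broker — the node through which the most shortest paths run.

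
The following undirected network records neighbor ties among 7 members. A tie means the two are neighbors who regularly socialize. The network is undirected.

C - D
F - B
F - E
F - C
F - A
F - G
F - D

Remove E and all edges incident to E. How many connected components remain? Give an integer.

1

E's neighbors (F) remain reachable from one another through other ties, so the rest of the network stays in one piece.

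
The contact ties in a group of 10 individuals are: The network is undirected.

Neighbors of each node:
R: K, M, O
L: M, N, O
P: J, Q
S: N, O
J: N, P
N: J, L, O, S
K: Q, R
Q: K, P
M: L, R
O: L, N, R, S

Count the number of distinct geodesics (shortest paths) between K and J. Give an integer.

1

The shortest distance is 3, and the only length-3 path is K–Q–P–J. So there is exactly 1 shortest path.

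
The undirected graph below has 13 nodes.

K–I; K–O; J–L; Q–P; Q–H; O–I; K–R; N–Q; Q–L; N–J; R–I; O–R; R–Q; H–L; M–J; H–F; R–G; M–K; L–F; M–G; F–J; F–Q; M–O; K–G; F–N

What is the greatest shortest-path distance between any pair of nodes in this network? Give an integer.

4

Eccentricity of each node (its greatest distance to any other): F:3, G:3, H:3, I:3, J:3, K:3, L:3, M:4, N:3, O:3, P:4, Q:3, R:3.
The maximum eccentricity is 4, realized for instance by the pair M–P via M – K – R – Q – P. So the diameter is 4.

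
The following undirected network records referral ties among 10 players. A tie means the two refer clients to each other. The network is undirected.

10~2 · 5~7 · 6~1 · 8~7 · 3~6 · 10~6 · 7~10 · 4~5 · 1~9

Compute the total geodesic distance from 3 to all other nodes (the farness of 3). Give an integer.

27

Distances from 3: 1:2, 2:3, 4:5, 5:4, 6:1, 7:3, 8:4, 9:3, 10:2.
Sum = 2 + 3 + 5 + 4 + 1 + 3 + 4 + 3 + 2 = 27.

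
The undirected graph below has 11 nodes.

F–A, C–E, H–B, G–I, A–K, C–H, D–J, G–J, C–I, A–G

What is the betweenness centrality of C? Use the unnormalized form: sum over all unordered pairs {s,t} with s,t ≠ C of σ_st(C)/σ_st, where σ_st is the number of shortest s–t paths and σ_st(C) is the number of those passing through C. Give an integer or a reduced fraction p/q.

23

Pairs whose geodesics pass through C — A–B: 1; A–H: 1; A–E: 1; K–B: 1; K–H: 1; K–E: 1; I–B: 1; I–H: 1; I–E: 1; B–J: 1; B–D: 1; B–F: 1; B–G: 1; B–E: 1 … (+9 more pairs).
All other pairs contribute 0.
Summing the contributions gives betweenness(C) = 23.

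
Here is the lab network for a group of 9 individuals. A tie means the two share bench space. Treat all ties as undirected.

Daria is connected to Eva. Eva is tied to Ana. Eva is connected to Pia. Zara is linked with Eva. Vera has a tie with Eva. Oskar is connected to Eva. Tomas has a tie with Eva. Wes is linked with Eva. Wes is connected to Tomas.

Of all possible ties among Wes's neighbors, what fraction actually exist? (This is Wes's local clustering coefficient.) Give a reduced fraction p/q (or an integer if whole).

Wes's neighbors: Eva and Tomas (k = 2).
Possible neighbor pairs: C(2,2) = 1. Edges among them: Eva–Tomas → e = 1.
Clustering(Wes) = 1/1.

1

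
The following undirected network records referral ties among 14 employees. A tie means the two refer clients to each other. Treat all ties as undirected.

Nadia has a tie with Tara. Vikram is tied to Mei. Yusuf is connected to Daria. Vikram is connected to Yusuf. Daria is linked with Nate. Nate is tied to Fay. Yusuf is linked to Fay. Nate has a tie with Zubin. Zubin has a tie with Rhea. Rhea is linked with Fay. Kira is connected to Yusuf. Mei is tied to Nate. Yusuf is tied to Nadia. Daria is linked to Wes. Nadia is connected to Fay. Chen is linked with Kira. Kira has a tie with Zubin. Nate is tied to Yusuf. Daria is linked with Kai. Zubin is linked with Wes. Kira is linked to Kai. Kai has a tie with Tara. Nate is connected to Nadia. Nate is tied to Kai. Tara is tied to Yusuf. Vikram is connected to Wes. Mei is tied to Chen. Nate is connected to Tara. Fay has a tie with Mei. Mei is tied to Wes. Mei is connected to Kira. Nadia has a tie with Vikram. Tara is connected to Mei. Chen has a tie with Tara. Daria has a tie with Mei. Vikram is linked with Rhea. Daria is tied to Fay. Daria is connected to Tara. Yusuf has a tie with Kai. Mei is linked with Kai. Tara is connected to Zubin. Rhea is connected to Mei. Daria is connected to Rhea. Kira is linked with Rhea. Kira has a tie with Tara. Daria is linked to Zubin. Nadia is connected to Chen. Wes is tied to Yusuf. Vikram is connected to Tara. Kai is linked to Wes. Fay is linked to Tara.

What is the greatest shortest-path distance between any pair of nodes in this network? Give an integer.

2

Eccentricity of each node (its greatest distance to any other): Chen:2, Daria:2, Fay:2, Kai:2, Kira:2, Mei:2, Nadia:2, Nate:2, Rhea:2, Tara:2, Vikram:2, Wes:2, Yusuf:2, Zubin:2.
The maximum eccentricity is 2, realized for instance by the pair Chen–Fay via Chen – Nadia – Fay. So the diameter is 2.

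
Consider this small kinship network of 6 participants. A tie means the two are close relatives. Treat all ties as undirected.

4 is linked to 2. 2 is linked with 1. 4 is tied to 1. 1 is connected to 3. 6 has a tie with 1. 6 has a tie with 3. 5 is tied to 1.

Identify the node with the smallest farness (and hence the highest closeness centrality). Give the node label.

1

Farness (sum of distances to all others) for each node — 1:5, 2:8, 3:8, 4:8, 5:9, 6:8.
The smallest farness is 5, for 1, so 1 has the highest closeness.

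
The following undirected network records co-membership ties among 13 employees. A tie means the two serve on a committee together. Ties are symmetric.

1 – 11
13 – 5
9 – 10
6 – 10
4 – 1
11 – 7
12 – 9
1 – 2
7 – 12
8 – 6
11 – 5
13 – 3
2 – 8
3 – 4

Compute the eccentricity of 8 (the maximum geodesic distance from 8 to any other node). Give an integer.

5

Distances from 8: 1:2, 2:1, 3:4, 4:3, 5:4, 6:1, 7:4, 9:3, 10:2, 11:3, 12:4, 13:5.
The largest is 5 (to 13), so the eccentricity of 8 is 5.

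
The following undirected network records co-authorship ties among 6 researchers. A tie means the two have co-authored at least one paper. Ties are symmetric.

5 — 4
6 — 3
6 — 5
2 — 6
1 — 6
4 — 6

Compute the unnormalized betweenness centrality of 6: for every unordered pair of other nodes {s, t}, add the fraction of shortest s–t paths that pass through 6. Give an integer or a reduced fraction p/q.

9

Pairs whose geodesics pass through 6 — 3–2: 1; 3–1: 1; 3–4: 1; 3–5: 1; 2–1: 1; 2–4: 1; 2–5: 1; 1–4: 1; 1–5: 1.
All other pairs contribute 0.
Summing the contributions gives betweenness(6) = 9.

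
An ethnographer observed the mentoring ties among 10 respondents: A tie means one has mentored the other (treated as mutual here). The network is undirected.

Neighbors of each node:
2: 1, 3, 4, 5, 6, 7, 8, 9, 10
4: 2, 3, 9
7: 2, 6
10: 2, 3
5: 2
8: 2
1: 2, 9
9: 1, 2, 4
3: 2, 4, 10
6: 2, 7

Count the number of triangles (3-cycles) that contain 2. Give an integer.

5

2's neighbors: 1, 3, 4, 5, 6, 7, 8, 9, and 10.
Neighbor pairs that are themselves tied: 2–1–9; 2–3–4; 2–3–10; 2–4–9; 2–6–7. Each forms one triangle with 2, for 5 in total.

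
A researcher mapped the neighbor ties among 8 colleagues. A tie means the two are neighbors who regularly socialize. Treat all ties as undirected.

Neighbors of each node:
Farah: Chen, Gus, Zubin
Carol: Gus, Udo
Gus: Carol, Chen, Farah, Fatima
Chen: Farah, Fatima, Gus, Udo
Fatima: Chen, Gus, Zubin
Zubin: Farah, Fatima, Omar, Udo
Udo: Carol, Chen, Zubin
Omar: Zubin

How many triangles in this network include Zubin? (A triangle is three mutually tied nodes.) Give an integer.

Zubin's neighbors are Farah, Fatima, Omar, and Udo, but none of them are tied to each other, so no triangle contains Zubin.

0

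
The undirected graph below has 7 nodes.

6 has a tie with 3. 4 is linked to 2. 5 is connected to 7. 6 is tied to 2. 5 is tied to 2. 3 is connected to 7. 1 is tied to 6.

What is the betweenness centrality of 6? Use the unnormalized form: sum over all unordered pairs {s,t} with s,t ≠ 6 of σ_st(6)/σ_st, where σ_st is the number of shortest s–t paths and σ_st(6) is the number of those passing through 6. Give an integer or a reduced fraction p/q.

7

Pairs whose geodesics pass through 6 — 1–5: 1; 1–3: 1; 1–4: 1; 1–7: 1; 1–2: 1; 3–4: 1; 3–2: 1.
All other pairs contribute 0.
Summing the contributions gives betweenness(6) = 7.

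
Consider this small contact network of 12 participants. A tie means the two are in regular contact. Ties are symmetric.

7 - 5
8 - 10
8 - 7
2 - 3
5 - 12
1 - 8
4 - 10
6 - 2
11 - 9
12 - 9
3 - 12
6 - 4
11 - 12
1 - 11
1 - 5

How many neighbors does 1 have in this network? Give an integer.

3

1 is directly tied to 5, 8, and 11. That is 3 neighbors, so the degree of 1 is 3.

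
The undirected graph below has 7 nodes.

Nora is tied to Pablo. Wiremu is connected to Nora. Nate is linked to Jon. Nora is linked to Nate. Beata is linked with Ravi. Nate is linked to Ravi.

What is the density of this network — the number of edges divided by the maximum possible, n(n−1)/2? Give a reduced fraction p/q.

2/7

There are 6 edges and 7 nodes, so the maximum possible is C(7,2) = 21.
Density = 6/21 = 2/7.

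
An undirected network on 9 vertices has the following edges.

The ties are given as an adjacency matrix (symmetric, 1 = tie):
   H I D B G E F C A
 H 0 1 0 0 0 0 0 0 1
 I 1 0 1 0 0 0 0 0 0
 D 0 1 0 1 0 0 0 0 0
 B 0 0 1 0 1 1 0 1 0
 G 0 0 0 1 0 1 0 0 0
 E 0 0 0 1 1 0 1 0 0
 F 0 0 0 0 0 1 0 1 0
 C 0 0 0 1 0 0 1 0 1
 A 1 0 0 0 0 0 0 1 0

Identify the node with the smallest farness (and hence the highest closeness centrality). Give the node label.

Farness (sum of distances to all others) for each node — A:17, B:13, C:14, D:16, E:17, F:18, G:18, H:20, I:19.
The smallest farness is 13, for B, so B has the highest closeness.

B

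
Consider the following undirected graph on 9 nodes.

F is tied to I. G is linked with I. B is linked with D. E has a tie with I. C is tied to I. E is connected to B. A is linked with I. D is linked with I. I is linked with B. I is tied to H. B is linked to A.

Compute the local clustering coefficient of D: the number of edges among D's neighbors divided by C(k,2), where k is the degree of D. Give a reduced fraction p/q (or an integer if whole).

1

D's neighbors: B and I (k = 2).
Possible neighbor pairs: C(2,2) = 1. Edges among them: B–I → e = 1.
Clustering(D) = 1/1.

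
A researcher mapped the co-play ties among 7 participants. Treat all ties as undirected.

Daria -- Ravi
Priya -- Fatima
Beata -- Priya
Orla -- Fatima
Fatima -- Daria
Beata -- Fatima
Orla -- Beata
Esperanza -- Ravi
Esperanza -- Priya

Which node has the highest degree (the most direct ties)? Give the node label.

Fatima

Degrees — Beata:3, Daria:2, Esperanza:2, Fatima:4, Orla:2, Priya:3, Ravi:2.
The maximum is 4, attained only by Fatima.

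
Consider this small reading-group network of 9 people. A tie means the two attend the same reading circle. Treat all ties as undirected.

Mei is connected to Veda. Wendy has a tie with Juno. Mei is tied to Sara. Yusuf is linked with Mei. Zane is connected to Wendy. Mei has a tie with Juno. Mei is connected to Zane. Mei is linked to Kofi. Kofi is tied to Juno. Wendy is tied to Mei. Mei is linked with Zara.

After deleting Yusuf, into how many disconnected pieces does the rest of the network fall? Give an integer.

1

Yusuf's neighbors (Mei) remain reachable from one another through other ties, so the rest of the network stays in one piece.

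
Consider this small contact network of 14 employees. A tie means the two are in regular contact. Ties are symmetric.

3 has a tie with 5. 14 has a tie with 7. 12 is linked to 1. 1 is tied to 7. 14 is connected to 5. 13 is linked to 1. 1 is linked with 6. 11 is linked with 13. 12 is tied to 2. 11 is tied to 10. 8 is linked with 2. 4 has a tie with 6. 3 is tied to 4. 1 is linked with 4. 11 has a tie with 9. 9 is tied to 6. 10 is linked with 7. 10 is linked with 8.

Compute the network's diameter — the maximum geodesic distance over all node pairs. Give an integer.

Eccentricity of each node (its greatest distance to any other): 1:3, 2:5, 3:5, 4:4, 5:5, 6:4, 7:3, 8:5, 9:4, 10:4, 11:4, 12:4, 13:4, 14:4.
The maximum eccentricity is 5, realized for instance by the pair 3–8 via 3 – 5 – 14 – 7 – 10 – 8. So the diameter is 5.

5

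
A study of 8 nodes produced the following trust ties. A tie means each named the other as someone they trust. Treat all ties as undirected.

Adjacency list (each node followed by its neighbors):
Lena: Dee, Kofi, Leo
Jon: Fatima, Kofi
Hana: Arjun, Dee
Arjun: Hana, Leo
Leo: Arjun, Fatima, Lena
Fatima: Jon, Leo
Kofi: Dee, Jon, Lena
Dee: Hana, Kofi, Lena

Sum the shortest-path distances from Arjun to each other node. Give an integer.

14

Distances from Arjun: Dee:2, Fatima:2, Hana:1, Jon:3, Kofi:3, Lena:2, Leo:1.
Sum = 2 + 2 + 1 + 3 + 3 + 2 + 1 = 14.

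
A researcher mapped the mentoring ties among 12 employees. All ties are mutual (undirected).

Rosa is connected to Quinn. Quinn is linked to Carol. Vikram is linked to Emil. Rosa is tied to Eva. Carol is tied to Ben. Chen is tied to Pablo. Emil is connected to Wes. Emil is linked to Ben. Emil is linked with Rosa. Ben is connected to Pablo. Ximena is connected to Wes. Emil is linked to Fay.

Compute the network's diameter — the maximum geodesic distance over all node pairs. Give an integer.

Eccentricity of each node (its greatest distance to any other): Ben:3, Carol:4, Chen:5, Emil:3, Eva:5, Fay:4, Pablo:4, Quinn:4, Rosa:4, Vikram:4, Wes:4, Ximena:5.
The maximum eccentricity is 5, realized for instance by the pair Ximena–Chen via Ximena – Wes – Emil – Ben – Pablo – Chen. So the diameter is 5.

5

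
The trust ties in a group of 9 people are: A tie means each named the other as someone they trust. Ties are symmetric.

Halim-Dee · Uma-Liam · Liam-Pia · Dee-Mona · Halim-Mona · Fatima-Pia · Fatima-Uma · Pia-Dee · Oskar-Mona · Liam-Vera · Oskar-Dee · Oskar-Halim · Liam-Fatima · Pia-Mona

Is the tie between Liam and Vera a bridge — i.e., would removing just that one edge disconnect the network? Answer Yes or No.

Yes

Without the Liam–Vera edge there is no alternate route between Liam and Vera, so the network disconnects. It is a bridge.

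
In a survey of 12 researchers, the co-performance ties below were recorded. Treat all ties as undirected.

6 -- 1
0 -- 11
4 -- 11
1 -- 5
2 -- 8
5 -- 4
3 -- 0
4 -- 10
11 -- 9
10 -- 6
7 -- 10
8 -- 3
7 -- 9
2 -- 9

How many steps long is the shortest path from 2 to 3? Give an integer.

2

One shortest route is 2 – 8 – 3, which uses 2 edges, and 2 and 3 are not directly tied, so nothing shorter exists. So d(2,3) = 2.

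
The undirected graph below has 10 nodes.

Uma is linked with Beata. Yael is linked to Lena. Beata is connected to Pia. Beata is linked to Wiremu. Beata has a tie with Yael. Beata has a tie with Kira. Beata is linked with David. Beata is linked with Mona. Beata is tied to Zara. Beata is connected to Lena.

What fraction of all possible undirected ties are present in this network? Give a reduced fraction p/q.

2/9

There are 10 edges and 10 nodes, so the maximum possible is C(10,2) = 45.
Density = 10/45 = 2/9.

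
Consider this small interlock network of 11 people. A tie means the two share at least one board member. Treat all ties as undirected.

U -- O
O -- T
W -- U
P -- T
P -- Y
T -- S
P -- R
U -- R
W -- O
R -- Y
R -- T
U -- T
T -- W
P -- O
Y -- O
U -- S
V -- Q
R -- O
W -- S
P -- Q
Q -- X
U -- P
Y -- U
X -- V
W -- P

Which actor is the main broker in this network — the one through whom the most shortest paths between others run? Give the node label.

Unnormalized betweenness of each node: O:5/6, P:131/6, Q:16, R:1/4, S:0, T:29/12, U:4, V:0, W:5/3, X:0, Y:0.
P has the largest value, 131/6, making it the main broker — the node through which the most shortest paths run.

P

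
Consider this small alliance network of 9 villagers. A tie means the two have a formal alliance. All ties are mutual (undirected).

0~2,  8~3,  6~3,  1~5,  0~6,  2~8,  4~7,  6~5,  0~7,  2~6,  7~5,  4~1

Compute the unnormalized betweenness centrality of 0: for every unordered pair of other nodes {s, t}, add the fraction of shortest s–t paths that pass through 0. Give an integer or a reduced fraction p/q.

Pairs whose geodesics pass through 0 — 7–6: 1/2; 7–3: 1/2; 7–8: 1; 7–2: 1; 4–6: 1/3; 4–3: 1/3; 4–8: 1; 4–2: 1.
All other pairs contribute 0.
Summing the contributions gives betweenness(0) = 17/3.

17/3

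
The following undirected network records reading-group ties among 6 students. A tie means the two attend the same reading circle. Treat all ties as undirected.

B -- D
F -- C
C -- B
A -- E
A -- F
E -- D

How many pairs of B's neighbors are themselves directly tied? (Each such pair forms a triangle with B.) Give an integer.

B's neighbors are C and D, but none of them are tied to each other, so no triangle contains B.

0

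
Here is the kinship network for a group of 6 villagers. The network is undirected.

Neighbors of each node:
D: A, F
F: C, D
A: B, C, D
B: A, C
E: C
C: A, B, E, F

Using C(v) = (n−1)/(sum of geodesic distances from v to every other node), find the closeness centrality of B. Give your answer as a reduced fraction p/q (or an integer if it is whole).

Distances from B: A:1, C:1, D:2, E:2, F:2. Sum = 8.
n = 6, so closeness = 5/8.

5/8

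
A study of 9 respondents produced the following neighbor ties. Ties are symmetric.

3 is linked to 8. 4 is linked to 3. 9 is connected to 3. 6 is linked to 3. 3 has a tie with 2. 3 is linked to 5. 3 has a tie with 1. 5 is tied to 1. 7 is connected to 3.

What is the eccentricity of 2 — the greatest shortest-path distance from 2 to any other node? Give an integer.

2

Distances from 2: 1:2, 3:1, 4:2, 5:2, 6:2, 7:2, 8:2, 9:2.
The largest is 2 (to 5, 4, 7, 1, 6, 8, and 9), so the eccentricity of 2 is 2.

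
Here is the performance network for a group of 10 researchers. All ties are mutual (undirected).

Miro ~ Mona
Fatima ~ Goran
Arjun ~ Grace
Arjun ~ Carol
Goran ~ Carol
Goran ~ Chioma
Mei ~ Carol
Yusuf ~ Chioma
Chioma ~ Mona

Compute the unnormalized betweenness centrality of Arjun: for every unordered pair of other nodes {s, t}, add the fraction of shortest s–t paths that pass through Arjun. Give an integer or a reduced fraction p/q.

8

Pairs whose geodesics pass through Arjun — Carol–Grace: 1; Chioma–Grace: 1; Miro–Grace: 1; Grace–Mei: 1; Grace–Goran: 1; Grace–Mona: 1; Grace–Yusuf: 1; Grace–Fatima: 1.
All other pairs contribute 0.
Summing the contributions gives betweenness(Arjun) = 8.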